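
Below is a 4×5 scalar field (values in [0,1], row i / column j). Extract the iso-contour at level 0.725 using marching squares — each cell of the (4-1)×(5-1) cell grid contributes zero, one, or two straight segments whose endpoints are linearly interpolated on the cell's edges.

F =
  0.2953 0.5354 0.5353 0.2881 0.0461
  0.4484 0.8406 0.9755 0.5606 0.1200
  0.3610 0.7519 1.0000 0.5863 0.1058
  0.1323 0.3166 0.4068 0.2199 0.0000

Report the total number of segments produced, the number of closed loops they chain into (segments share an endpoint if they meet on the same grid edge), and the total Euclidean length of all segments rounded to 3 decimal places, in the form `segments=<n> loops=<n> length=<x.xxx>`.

segments=8 loops=1 length=6.335

cell (0,0): code 0100 → (0.621,1.000)–(1.000,0.705)
cell (0,1): code 1100 → (0.431,2.000)–(0.621,1.000)
cell (0,2): code 1000 → (1.000,2.604)–(0.431,2.000)
cell (1,0): code 0110 → (1.000,0.705)–(2.000,0.931)
cell (1,2): code 1001 → (2.000,2.665)–(1.000,2.604)
cell (2,0): code 0010 → (2.000,0.931)–(2.062,1.000)
cell (2,1): code 0011 → (2.062,1.000)–(2.464,2.000)
cell (2,2): code 0001 → (2.464,2.000)–(2.000,2.665)
total: 8 segments, chained into 1 closed loop(s), length Σ = 6.335228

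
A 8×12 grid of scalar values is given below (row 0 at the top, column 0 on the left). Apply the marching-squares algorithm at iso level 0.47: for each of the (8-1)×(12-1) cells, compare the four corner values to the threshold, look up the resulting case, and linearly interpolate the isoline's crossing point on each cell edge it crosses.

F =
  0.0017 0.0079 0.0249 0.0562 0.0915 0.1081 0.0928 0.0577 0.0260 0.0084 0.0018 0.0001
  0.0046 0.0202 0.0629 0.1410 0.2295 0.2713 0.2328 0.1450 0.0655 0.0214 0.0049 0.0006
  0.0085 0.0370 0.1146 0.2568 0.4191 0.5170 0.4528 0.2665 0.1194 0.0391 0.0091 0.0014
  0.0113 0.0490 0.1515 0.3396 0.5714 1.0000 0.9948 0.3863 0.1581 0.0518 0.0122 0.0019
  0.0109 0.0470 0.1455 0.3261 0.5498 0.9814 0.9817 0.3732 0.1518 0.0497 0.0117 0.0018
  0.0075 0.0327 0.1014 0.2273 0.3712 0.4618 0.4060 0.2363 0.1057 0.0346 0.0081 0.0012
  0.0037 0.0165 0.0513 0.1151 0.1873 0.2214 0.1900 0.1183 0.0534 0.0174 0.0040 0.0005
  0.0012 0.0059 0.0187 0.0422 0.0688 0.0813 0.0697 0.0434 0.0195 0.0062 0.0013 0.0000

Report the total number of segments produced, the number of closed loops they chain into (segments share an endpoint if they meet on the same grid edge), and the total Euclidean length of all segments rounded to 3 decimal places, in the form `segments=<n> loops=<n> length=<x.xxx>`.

segments=12 loops=1 length=10.193

cell (1,4): code 0100 → (1.809,5.000)–(2.000,4.520)
cell (1,5): code 1000 → (2.000,5.732)–(1.809,5.000)
cell (2,3): code 0100 → (2.334,4.000)–(3.000,3.563)
cell (2,4): code 1110 → (2.000,4.520)–(2.334,4.000)
cell (2,5): code 1101 → (2.032,6.000)–(2.000,5.732)
cell (2,6): code 1000 → (3.000,6.862)–(2.032,6.000)
cell (3,3): code 0110 → (3.000,3.563)–(4.000,3.643)
cell (3,6): code 1001 → (4.000,6.841)–(3.000,6.862)
cell (4,3): code 0010 → (4.000,3.643)–(4.447,4.000)
cell (4,4): code 0011 → (4.447,4.000)–(4.984,5.000)
cell (4,5): code 0011 → (4.984,5.000)–(4.889,6.000)
cell (4,6): code 0001 → (4.889,6.000)–(4.000,6.841)
total: 12 segments, chained into 1 closed loop(s), length Σ = 10.193236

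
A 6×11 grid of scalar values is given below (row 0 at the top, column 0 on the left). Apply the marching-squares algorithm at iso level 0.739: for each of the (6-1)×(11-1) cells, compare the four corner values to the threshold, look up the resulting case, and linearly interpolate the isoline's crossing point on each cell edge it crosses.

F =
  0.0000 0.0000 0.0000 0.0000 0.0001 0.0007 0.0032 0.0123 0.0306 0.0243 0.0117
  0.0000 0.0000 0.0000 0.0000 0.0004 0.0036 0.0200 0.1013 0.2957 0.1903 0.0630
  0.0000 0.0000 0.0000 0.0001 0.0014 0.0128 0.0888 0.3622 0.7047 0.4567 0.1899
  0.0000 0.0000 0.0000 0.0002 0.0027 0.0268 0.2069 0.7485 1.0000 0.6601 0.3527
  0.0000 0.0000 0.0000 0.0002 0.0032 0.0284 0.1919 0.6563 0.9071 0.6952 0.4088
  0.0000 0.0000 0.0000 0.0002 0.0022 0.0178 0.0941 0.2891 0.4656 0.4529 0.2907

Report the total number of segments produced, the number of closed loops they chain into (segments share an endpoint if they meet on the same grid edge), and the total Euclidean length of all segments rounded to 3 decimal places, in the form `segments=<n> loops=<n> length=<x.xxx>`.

segments=8 loops=1 length=6.231

cell (2,6): code 0100 → (2.975,7.000)–(3.000,6.982)
cell (2,7): code 1100 → (2.116,8.000)–(2.975,7.000)
cell (2,8): code 1000 → (3.000,8.768)–(2.116,8.000)
cell (3,6): code 0010 → (3.000,6.982)–(3.103,7.000)
cell (3,7): code 0111 → (3.103,7.000)–(4.000,7.330)
cell (3,8): code 1001 → (4.000,8.793)–(3.000,8.768)
cell (4,7): code 0010 → (4.000,7.330)–(4.381,8.000)
cell (4,8): code 0001 → (4.381,8.000)–(4.000,8.793)
total: 8 segments, chained into 1 closed loop(s), length Σ = 6.230763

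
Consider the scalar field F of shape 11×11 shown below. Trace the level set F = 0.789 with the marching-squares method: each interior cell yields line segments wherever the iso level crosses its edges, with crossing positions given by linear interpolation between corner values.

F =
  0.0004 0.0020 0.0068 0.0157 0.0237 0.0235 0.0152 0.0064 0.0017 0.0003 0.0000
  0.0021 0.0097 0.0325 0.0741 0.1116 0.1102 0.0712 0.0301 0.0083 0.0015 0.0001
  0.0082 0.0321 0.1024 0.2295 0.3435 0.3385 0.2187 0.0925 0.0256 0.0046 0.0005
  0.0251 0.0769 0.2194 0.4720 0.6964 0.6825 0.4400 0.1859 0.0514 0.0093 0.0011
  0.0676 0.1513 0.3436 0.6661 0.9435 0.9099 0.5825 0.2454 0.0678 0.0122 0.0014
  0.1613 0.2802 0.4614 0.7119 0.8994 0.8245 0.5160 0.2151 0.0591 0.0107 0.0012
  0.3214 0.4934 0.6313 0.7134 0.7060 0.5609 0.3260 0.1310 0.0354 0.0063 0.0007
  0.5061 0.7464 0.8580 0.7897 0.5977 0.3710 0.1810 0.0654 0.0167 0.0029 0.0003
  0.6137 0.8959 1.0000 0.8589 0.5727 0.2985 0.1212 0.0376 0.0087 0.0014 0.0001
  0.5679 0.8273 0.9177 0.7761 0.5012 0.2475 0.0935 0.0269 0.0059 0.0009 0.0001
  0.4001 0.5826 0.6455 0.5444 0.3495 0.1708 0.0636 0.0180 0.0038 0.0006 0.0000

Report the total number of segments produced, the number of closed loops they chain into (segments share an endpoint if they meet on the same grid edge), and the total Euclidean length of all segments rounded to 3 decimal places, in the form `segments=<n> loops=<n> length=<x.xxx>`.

cell (3,3): code 0100 → (3.375,4.000)–(4.000,3.443)
cell (3,4): code 1100 → (3.468,5.000)–(3.375,4.000)
cell (3,5): code 1000 → (4.000,5.369)–(3.468,5.000)
cell (4,3): code 0110 → (4.000,3.443)–(5.000,3.411)
cell (4,5): code 1001 → (5.000,5.115)–(4.000,5.369)
cell (5,3): code 0010 → (5.000,3.411)–(5.571,4.000)
cell (5,4): code 0011 → (5.571,4.000)–(5.135,5.000)
cell (5,5): code 0001 → (5.135,5.000)–(5.000,5.115)
cell (6,1): code 0100 → (6.696,2.000)–(7.000,1.382)
cell (6,2): code 1100 → (6.991,3.000)–(6.696,2.000)
cell (6,3): code 1000 → (7.000,3.004)–(6.991,3.000)
cell (7,0): code 0100 → (7.285,1.000)–(8.000,0.621)
cell (7,1): code 1110 → (7.000,1.382)–(7.285,1.000)
cell (7,3): code 1001 → (8.000,3.244)–(7.000,3.004)
cell (8,0): code 0110 → (8.000,0.621)–(9.000,0.852)
cell (8,2): code 1011 → (9.000,2.909)–(8.844,3.000)
cell (8,3): code 0001 → (8.844,3.000)–(8.000,3.244)
cell (9,0): code 0010 → (9.000,0.852)–(9.157,1.000)
cell (9,1): code 0011 → (9.157,1.000)–(9.473,2.000)
cell (9,2): code 0001 → (9.473,2.000)–(9.000,2.909)
total: 20 segments, chained into 2 closed loop(s), length Σ = 15.039490

segments=20 loops=2 length=15.039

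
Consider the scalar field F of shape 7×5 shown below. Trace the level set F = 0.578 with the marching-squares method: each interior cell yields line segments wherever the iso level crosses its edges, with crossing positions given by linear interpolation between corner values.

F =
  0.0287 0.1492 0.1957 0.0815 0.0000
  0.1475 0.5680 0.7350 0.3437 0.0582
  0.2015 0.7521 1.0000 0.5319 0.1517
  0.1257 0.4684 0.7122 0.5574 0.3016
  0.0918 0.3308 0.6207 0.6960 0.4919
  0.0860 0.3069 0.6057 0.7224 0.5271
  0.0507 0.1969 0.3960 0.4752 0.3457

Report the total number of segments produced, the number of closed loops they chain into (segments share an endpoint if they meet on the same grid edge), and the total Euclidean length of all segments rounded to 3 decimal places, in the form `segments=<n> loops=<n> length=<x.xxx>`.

cell (0,1): code 0100 → (0.709,2.000)–(1.000,1.060)
cell (0,2): code 1000 → (1.000,2.401)–(0.709,2.000)
cell (1,0): code 0100 → (1.054,1.000)–(2.000,0.684)
cell (1,1): code 1110 → (1.000,1.060)–(1.054,1.000)
cell (1,2): code 1001 → (2.000,2.902)–(1.000,2.401)
cell (2,0): code 0010 → (2.000,0.684)–(2.614,1.000)
cell (2,1): code 0111 → (2.614,1.000)–(3.000,1.450)
cell (2,2): code 1001 → (3.000,2.867)–(2.000,2.902)
cell (3,1): code 0110 → (3.000,1.450)–(4.000,1.853)
cell (3,2): code 1101 → (3.149,3.000)–(3.000,2.867)
cell (3,3): code 1000 → (4.000,3.578)–(3.149,3.000)
cell (4,1): code 0110 → (4.000,1.853)–(5.000,1.907)
cell (4,3): code 1001 → (5.000,3.739)–(4.000,3.578)
cell (5,1): code 0010 → (5.000,1.907)–(5.132,2.000)
cell (5,2): code 0011 → (5.132,2.000)–(5.584,3.000)
cell (5,3): code 0001 → (5.584,3.000)–(5.000,3.739)
total: 16 segments, chained into 1 closed loop(s), length Σ = 12.482037

segments=16 loops=1 length=12.482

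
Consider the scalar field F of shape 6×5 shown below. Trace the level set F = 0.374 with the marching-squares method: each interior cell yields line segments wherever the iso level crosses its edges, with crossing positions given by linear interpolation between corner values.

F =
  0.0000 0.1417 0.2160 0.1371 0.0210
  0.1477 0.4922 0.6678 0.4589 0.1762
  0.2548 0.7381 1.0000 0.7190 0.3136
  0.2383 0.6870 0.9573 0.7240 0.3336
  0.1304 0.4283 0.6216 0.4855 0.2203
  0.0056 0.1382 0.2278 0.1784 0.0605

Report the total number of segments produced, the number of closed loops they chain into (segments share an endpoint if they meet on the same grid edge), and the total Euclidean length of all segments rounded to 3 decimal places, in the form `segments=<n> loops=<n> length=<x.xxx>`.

cell (0,0): code 0100 → (0.663,1.000)–(1.000,0.657)
cell (0,1): code 1100 → (0.350,2.000)–(0.663,1.000)
cell (0,2): code 1100 → (0.736,3.000)–(0.350,2.000)
cell (0,3): code 1000 → (1.000,3.300)–(0.736,3.000)
cell (1,0): code 0110 → (1.000,0.657)–(2.000,0.247)
cell (1,3): code 1001 → (2.000,3.851)–(1.000,3.300)
cell (2,0): code 0110 → (2.000,0.247)–(3.000,0.302)
cell (2,3): code 1001 → (3.000,3.897)–(2.000,3.851)
cell (3,0): code 0110 → (3.000,0.302)–(4.000,0.818)
cell (3,3): code 1001 → (4.000,3.420)–(3.000,3.897)
cell (4,0): code 0010 → (4.000,0.818)–(4.187,1.000)
cell (4,1): code 0011 → (4.187,1.000)–(4.629,2.000)
cell (4,2): code 0011 → (4.629,2.000)–(4.363,3.000)
cell (4,3): code 0001 → (4.363,3.000)–(4.000,3.420)
total: 14 segments, chained into 1 closed loop(s), length Σ = 12.402966

segments=14 loops=1 length=12.403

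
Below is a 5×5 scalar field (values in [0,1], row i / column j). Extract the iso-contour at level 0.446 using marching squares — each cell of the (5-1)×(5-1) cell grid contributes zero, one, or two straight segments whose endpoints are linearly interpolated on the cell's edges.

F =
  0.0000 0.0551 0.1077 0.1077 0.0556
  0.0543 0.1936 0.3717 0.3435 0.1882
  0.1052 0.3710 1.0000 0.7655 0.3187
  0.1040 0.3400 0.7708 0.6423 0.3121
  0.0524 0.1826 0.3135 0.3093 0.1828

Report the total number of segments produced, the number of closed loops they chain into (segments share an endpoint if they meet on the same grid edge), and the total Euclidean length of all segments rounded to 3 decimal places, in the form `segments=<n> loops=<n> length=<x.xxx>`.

segments=8 loops=1 length=8.191

cell (1,1): code 0100 → (1.118,2.000)–(2.000,1.119)
cell (1,2): code 1100 → (1.243,3.000)–(1.118,2.000)
cell (1,3): code 1000 → (2.000,3.715)–(1.243,3.000)
cell (2,1): code 0110 → (2.000,1.119)–(3.000,1.246)
cell (2,3): code 1001 → (3.000,3.594)–(2.000,3.715)
cell (3,1): code 0010 → (3.000,1.246)–(3.710,2.000)
cell (3,2): code 0011 → (3.710,2.000)–(3.589,3.000)
cell (3,3): code 0001 → (3.589,3.000)–(3.000,3.594)
total: 8 segments, chained into 1 closed loop(s), length Σ = 8.190975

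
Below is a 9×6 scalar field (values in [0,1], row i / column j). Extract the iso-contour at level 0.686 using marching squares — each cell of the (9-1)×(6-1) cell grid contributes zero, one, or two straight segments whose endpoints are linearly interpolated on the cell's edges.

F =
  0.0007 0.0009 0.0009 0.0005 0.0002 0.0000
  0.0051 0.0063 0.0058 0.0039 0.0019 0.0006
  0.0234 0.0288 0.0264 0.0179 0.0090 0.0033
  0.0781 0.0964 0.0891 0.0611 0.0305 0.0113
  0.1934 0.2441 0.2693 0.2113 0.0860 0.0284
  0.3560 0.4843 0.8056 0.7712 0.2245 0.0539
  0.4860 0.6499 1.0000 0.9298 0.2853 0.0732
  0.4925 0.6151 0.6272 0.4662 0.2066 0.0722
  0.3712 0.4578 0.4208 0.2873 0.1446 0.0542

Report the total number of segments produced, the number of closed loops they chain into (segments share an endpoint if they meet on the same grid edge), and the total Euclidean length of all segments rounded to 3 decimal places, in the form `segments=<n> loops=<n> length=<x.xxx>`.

cell (4,1): code 0100 → (4.777,2.000)–(5.000,1.628)
cell (4,2): code 1100 → (4.848,3.000)–(4.777,2.000)
cell (4,3): code 1000 → (5.000,3.156)–(4.848,3.000)
cell (5,1): code 0110 → (5.000,1.628)–(6.000,1.103)
cell (5,3): code 1001 → (6.000,3.378)–(5.000,3.156)
cell (6,1): code 0010 → (6.000,1.103)–(6.842,2.000)
cell (6,2): code 0011 → (6.842,2.000)–(6.526,3.000)
cell (6,3): code 0001 → (6.526,3.000)–(6.000,3.378)
total: 8 segments, chained into 1 closed loop(s), length Σ = 6.735001

segments=8 loops=1 length=6.735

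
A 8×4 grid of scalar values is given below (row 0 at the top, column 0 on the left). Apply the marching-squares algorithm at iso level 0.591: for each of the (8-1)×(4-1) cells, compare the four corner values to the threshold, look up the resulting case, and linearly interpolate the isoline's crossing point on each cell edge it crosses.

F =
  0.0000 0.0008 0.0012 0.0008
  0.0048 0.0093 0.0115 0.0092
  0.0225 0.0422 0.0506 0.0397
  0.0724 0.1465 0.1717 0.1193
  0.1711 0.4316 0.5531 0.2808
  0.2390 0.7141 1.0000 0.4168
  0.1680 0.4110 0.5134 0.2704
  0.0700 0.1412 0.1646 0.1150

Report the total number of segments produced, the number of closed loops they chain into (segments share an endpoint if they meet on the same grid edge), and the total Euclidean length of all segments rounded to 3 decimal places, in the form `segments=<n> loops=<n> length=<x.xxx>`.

cell (4,0): code 0100 → (4.564,1.000)–(5.000,0.741)
cell (4,1): code 1100 → (4.085,2.000)–(4.564,1.000)
cell (4,2): code 1000 → (5.000,2.701)–(4.085,2.000)
cell (5,0): code 0010 → (5.000,0.741)–(5.406,1.000)
cell (5,1): code 0011 → (5.406,1.000)–(5.841,2.000)
cell (5,2): code 0001 → (5.841,2.000)–(5.000,2.701)
total: 6 segments, chained into 1 closed loop(s), length Σ = 5.435651

segments=6 loops=1 length=5.436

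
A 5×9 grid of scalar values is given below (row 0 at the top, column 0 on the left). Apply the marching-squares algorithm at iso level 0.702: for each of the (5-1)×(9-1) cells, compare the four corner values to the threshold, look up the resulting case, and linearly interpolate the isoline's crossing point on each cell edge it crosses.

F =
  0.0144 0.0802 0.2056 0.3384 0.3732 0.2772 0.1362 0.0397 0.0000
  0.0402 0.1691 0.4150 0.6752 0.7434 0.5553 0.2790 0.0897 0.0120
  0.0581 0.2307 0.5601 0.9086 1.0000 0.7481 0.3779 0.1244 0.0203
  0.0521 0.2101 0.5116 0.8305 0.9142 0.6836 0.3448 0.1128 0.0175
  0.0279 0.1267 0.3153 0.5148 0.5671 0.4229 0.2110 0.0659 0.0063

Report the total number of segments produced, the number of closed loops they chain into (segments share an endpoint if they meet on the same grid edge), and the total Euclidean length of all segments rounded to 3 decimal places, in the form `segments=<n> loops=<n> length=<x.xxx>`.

segments=12 loops=1 length=8.436

cell (0,3): code 0100 → (0.888,4.000)–(1.000,3.393)
cell (0,4): code 1000 → (1.000,4.220)–(0.888,4.000)
cell (1,2): code 0100 → (1.115,3.000)–(2.000,2.407)
cell (1,3): code 1110 → (1.000,3.393)–(1.115,3.000)
cell (1,4): code 1101 → (1.761,5.000)–(1.000,4.220)
cell (1,5): code 1000 → (2.000,5.125)–(1.761,5.000)
cell (2,2): code 0110 → (2.000,2.407)–(3.000,2.597)
cell (2,4): code 1011 → (3.000,4.920)–(2.715,5.000)
cell (2,5): code 0001 → (2.715,5.000)–(2.000,5.125)
cell (3,2): code 0010 → (3.000,2.597)–(3.407,3.000)
cell (3,3): code 0011 → (3.407,3.000)–(3.611,4.000)
cell (3,4): code 0001 → (3.611,4.000)–(3.000,4.920)
total: 12 segments, chained into 1 closed loop(s), length Σ = 8.435831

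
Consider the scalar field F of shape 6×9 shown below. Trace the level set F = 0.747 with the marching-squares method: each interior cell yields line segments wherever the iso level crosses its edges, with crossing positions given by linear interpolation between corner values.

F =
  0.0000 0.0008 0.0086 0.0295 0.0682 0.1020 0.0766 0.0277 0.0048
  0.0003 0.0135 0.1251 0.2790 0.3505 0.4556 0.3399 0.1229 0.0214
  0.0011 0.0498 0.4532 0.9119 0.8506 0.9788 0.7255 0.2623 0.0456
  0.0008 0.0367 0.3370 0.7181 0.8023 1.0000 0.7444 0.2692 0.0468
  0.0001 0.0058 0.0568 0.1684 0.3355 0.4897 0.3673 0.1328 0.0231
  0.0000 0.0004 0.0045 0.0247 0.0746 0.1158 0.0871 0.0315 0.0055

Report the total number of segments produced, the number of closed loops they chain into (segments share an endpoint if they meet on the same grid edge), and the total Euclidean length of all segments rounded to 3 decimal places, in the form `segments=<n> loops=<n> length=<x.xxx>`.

cell (1,2): code 0100 → (1.739,3.000)–(2.000,2.641)
cell (1,3): code 1100 → (1.793,4.000)–(1.739,3.000)
cell (1,4): code 1100 → (1.557,5.000)–(1.793,4.000)
cell (1,5): code 1000 → (2.000,5.915)–(1.557,5.000)
cell (2,2): code 0010 → (2.000,2.641)–(2.851,3.000)
cell (2,3): code 0111 → (2.851,3.000)–(3.000,3.343)
cell (2,5): code 1001 → (3.000,5.990)–(2.000,5.915)
cell (3,3): code 0010 → (3.000,3.343)–(3.118,4.000)
cell (3,4): code 0011 → (3.118,4.000)–(3.496,5.000)
cell (3,5): code 0001 → (3.496,5.000)–(3.000,5.990)
total: 10 segments, chained into 1 closed loop(s), length Σ = 8.633531

segments=10 loops=1 length=8.634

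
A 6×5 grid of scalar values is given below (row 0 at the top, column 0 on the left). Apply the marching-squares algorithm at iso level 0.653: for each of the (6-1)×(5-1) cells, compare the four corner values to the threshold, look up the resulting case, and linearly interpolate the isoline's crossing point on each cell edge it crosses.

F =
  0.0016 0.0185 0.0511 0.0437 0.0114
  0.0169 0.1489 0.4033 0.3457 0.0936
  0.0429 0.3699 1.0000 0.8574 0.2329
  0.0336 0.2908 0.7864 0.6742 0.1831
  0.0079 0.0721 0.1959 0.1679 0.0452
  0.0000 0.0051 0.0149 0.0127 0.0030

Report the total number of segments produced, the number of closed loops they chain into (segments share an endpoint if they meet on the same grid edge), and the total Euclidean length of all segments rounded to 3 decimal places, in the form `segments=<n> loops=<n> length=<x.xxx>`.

cell (1,1): code 0100 → (1.418,2.000)–(2.000,1.449)
cell (1,2): code 1100 → (1.601,3.000)–(1.418,2.000)
cell (1,3): code 1000 → (2.000,3.327)–(1.601,3.000)
cell (2,1): code 0110 → (2.000,1.449)–(3.000,1.731)
cell (2,3): code 1001 → (3.000,3.043)–(2.000,3.327)
cell (3,1): code 0010 → (3.000,1.731)–(3.226,2.000)
cell (3,2): code 0011 → (3.226,2.000)–(3.042,3.000)
cell (3,3): code 0001 → (3.042,3.000)–(3.000,3.043)
total: 8 segments, chained into 1 closed loop(s), length Σ = 5.840570

segments=8 loops=1 length=5.841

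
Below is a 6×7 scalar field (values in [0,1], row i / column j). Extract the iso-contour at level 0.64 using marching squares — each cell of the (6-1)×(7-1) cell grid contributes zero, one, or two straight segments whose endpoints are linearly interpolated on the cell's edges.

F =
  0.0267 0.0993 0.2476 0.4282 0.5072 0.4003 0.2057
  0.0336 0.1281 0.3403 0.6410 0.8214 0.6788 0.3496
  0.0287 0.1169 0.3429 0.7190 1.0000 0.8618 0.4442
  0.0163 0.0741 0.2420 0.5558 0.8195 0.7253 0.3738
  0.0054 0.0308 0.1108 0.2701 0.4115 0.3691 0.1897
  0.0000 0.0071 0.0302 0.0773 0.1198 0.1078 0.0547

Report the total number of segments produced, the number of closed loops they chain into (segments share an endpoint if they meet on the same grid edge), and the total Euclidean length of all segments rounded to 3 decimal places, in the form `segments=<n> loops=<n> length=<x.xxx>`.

cell (0,2): code 0100 → (0.995,3.000)–(1.000,2.997)
cell (0,3): code 1100 → (0.423,4.000)–(0.995,3.000)
cell (0,4): code 1100 → (0.861,5.000)–(0.423,4.000)
cell (0,5): code 1000 → (1.000,5.118)–(0.861,5.000)
cell (1,2): code 0110 → (1.000,2.997)–(2.000,2.790)
cell (1,5): code 1001 → (2.000,5.531)–(1.000,5.118)
cell (2,2): code 0010 → (2.000,2.790)–(2.484,3.000)
cell (2,3): code 0111 → (2.484,3.000)–(3.000,3.319)
cell (2,5): code 1001 → (3.000,5.243)–(2.000,5.531)
cell (3,3): code 0010 → (3.000,3.319)–(3.440,4.000)
cell (3,4): code 0011 → (3.440,4.000)–(3.239,5.000)
cell (3,5): code 0001 → (3.239,5.000)–(3.000,5.243)
total: 12 segments, chained into 1 closed loop(s), length Σ = 8.882021

segments=12 loops=1 length=8.882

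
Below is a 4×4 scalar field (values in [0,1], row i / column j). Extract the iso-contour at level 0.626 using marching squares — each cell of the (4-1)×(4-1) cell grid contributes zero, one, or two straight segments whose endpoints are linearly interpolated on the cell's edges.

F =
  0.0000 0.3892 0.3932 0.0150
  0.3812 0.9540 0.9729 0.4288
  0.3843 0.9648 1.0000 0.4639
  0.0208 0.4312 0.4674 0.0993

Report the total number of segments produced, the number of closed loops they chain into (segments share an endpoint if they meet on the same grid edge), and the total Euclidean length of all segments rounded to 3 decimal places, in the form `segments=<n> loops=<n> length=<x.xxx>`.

segments=8 loops=1 length=7.547

cell (0,0): code 0100 → (0.419,1.000)–(1.000,0.427)
cell (0,1): code 1100 → (0.402,2.000)–(0.419,1.000)
cell (0,2): code 1000 → (1.000,2.638)–(0.402,2.000)
cell (1,0): code 0110 → (1.000,0.427)–(2.000,0.416)
cell (1,2): code 1001 → (2.000,2.698)–(1.000,2.638)
cell (2,0): code 0010 → (2.000,0.416)–(2.635,1.000)
cell (2,1): code 0011 → (2.635,1.000)–(2.702,2.000)
cell (2,2): code 0001 → (2.702,2.000)–(2.000,2.698)
total: 8 segments, chained into 1 closed loop(s), length Σ = 7.546525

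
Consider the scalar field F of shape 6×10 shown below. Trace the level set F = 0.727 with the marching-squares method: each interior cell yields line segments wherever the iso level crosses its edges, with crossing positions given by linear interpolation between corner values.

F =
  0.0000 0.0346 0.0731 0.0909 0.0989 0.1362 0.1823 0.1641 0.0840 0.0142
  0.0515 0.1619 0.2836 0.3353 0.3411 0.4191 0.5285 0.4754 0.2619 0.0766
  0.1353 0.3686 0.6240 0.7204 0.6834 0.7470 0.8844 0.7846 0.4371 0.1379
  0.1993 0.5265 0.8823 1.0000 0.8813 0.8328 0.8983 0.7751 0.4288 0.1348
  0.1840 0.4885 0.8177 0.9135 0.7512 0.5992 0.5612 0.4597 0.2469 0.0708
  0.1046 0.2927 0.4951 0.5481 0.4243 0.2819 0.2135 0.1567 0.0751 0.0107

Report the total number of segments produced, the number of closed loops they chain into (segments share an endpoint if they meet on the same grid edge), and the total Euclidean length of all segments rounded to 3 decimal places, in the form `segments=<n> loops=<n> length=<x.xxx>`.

segments=18 loops=1 length=14.194

cell (1,4): code 0100 → (1.939,5.000)–(2.000,4.686)
cell (1,5): code 1100 → (1.558,6.000)–(1.939,5.000)
cell (1,6): code 1100 → (1.814,7.000)–(1.558,6.000)
cell (1,7): code 1000 → (2.000,7.166)–(1.814,7.000)
cell (2,1): code 0100 → (2.399,2.000)–(3.000,1.564)
cell (2,2): code 1100 → (2.024,3.000)–(2.399,2.000)
cell (2,3): code 1100 → (2.220,4.000)–(2.024,3.000)
cell (2,4): code 1110 → (2.000,4.686)–(2.220,4.000)
cell (2,7): code 1001 → (3.000,7.139)–(2.000,7.166)
cell (3,1): code 0110 → (3.000,1.564)–(4.000,1.724)
cell (3,4): code 1011 → (4.000,4.159)–(3.453,5.000)
cell (3,5): code 0011 → (3.453,5.000)–(3.508,6.000)
cell (3,6): code 0011 → (3.508,6.000)–(3.153,7.000)
cell (3,7): code 0001 → (3.153,7.000)–(3.000,7.139)
cell (4,1): code 0010 → (4.000,1.724)–(4.281,2.000)
cell (4,2): code 0011 → (4.281,2.000)–(4.510,3.000)
cell (4,3): code 0011 → (4.510,3.000)–(4.074,4.000)
cell (4,4): code 0001 → (4.074,4.000)–(4.000,4.159)
total: 18 segments, chained into 1 closed loop(s), length Σ = 14.194130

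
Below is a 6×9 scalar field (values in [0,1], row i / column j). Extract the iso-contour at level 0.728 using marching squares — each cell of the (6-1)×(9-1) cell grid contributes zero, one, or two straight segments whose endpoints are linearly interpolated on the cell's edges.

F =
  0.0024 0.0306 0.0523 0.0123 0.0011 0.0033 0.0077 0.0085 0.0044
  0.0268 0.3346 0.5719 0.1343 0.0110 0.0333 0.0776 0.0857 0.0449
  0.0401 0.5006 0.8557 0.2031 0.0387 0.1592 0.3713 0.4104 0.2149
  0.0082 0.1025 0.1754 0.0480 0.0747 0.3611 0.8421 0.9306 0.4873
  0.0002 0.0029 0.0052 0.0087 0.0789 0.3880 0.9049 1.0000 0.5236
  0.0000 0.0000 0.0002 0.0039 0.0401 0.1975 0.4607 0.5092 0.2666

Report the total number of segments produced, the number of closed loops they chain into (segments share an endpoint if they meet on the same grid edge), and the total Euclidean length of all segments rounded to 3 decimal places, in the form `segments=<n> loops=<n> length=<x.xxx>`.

segments=12 loops=2 length=8.039

cell (1,1): code 0100 → (1.550,2.000)–(2.000,1.640)
cell (1,2): code 1000 → (2.000,2.196)–(1.550,2.000)
cell (2,1): code 0010 → (2.000,1.640)–(2.188,2.000)
cell (2,2): code 0001 → (2.188,2.000)–(2.000,2.196)
cell (2,5): code 0100 → (2.758,6.000)–(3.000,5.763)
cell (2,6): code 1100 → (2.611,7.000)–(2.758,6.000)
cell (2,7): code 1000 → (3.000,7.457)–(2.611,7.000)
cell (3,5): code 0110 → (3.000,5.763)–(4.000,5.658)
cell (3,7): code 1001 → (4.000,7.571)–(3.000,7.457)
cell (4,5): code 0010 → (4.000,5.658)–(4.398,6.000)
cell (4,6): code 0011 → (4.398,6.000)–(4.554,7.000)
cell (4,7): code 0001 → (4.554,7.000)–(4.000,7.571)
total: 12 segments, chained into 2 closed loop(s), length Σ = 8.038688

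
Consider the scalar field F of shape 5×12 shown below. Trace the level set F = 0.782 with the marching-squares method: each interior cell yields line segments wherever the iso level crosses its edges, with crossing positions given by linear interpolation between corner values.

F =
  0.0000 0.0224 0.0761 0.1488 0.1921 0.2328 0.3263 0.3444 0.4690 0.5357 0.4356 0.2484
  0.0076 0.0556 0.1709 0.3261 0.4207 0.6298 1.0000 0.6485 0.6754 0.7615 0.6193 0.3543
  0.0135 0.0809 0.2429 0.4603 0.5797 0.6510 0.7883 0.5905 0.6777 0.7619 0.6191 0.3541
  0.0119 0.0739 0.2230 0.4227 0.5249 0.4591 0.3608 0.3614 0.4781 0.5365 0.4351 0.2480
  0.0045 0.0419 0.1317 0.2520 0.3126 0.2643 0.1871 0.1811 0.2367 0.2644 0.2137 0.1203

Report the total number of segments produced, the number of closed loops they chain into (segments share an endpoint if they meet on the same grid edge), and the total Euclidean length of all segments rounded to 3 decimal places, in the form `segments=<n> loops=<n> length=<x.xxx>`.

segments=6 loops=1 length=3.753

cell (0,5): code 0100 → (0.676,6.000)–(1.000,5.411)
cell (0,6): code 1000 → (1.000,6.620)–(0.676,6.000)
cell (1,5): code 0110 → (1.000,5.411)–(2.000,5.954)
cell (1,6): code 1001 → (2.000,6.032)–(1.000,6.620)
cell (2,5): code 0010 → (2.000,5.954)–(2.015,6.000)
cell (2,6): code 0001 → (2.015,6.000)–(2.000,6.032)
total: 6 segments, chained into 1 closed loop(s), length Σ = 3.752894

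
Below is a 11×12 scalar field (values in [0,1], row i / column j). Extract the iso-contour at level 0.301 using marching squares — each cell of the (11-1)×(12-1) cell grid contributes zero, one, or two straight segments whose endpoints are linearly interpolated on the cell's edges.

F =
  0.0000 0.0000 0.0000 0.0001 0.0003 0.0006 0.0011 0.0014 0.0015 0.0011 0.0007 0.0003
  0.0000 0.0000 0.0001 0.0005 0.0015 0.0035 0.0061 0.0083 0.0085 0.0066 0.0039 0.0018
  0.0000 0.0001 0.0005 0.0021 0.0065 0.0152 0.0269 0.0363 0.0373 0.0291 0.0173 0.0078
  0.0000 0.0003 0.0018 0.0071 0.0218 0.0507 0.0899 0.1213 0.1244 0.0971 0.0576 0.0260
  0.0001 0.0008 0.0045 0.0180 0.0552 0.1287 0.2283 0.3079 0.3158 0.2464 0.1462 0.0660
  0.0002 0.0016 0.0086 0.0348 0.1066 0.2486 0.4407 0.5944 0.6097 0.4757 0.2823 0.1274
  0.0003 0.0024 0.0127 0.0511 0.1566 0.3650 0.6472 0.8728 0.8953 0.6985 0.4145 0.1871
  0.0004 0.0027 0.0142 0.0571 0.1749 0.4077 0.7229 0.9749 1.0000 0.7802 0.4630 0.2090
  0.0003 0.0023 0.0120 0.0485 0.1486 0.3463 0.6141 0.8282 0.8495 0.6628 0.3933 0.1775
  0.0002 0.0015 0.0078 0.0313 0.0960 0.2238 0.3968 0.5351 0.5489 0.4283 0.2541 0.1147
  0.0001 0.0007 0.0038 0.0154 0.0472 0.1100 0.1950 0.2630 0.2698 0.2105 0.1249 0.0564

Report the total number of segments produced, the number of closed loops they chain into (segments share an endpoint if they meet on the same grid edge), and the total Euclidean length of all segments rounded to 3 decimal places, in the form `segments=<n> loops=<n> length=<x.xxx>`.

segments=24 loops=1 length=18.881

cell (3,6): code 0100 → (3.963,7.000)–(4.000,6.913)
cell (3,7): code 1100 → (3.923,8.000)–(3.963,7.000)
cell (3,8): code 1000 → (4.000,8.213)–(3.923,8.000)
cell (4,5): code 0100 → (4.342,6.000)–(5.000,5.273)
cell (4,6): code 1110 → (4.000,6.913)–(4.342,6.000)
cell (4,8): code 1101 → (4.238,9.000)–(4.000,8.213)
cell (4,9): code 1000 → (5.000,9.903)–(4.238,9.000)
cell (5,4): code 0100 → (5.450,5.000)–(6.000,4.693)
cell (5,5): code 1110 → (5.000,5.273)–(5.450,5.000)
cell (5,9): code 1101 → (5.141,10.000)–(5.000,9.903)
cell (5,10): code 1000 → (6.000,10.499)–(5.141,10.000)
cell (6,4): code 0110 → (6.000,4.693)–(7.000,4.542)
cell (6,10): code 1001 → (7.000,10.638)–(6.000,10.499)
cell (7,4): code 0110 → (7.000,4.542)–(8.000,4.771)
cell (7,10): code 1001 → (8.000,10.428)–(7.000,10.638)
cell (8,4): code 0010 → (8.000,4.771)–(8.370,5.000)
cell (8,5): code 0111 → (8.370,5.000)–(9.000,5.446)
cell (8,9): code 1011 → (9.000,9.731)–(8.663,10.000)
cell (8,10): code 0001 → (8.663,10.000)–(8.000,10.428)
cell (9,5): code 0010 → (9.000,5.446)–(9.475,6.000)
cell (9,6): code 0011 → (9.475,6.000)–(9.860,7.000)
cell (9,7): code 0011 → (9.860,7.000)–(9.888,8.000)
cell (9,8): code 0011 → (9.888,8.000)–(9.584,9.000)
cell (9,9): code 0001 → (9.584,9.000)–(9.000,9.731)
total: 24 segments, chained into 1 closed loop(s), length Σ = 18.880739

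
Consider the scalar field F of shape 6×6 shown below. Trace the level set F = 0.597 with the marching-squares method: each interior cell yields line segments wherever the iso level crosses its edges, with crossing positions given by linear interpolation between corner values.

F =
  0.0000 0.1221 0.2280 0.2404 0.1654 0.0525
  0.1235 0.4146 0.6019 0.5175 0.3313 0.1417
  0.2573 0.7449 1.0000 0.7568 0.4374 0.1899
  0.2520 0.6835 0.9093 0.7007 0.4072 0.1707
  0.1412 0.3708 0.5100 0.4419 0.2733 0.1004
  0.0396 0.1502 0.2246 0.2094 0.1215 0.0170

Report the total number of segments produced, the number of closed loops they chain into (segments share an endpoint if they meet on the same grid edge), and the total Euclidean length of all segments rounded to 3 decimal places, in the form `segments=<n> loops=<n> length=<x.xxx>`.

segments=12 loops=1 length=8.665

cell (0,1): code 0100 → (0.987,2.000)–(1.000,1.974)
cell (0,2): code 1000 → (1.000,2.058)–(0.987,2.000)
cell (1,0): code 0100 → (1.552,1.000)–(2.000,0.697)
cell (1,1): code 1110 → (1.000,1.974)–(1.552,1.000)
cell (1,2): code 1101 → (1.332,3.000)–(1.000,2.058)
cell (1,3): code 1000 → (2.000,3.500)–(1.332,3.000)
cell (2,0): code 0110 → (2.000,0.697)–(3.000,0.800)
cell (2,3): code 1001 → (3.000,3.353)–(2.000,3.500)
cell (3,0): code 0010 → (3.000,0.800)–(3.277,1.000)
cell (3,1): code 0011 → (3.277,1.000)–(3.782,2.000)
cell (3,2): code 0011 → (3.782,2.000)–(3.401,3.000)
cell (3,3): code 0001 → (3.401,3.000)–(3.000,3.353)
total: 12 segments, chained into 1 closed loop(s), length Σ = 8.664999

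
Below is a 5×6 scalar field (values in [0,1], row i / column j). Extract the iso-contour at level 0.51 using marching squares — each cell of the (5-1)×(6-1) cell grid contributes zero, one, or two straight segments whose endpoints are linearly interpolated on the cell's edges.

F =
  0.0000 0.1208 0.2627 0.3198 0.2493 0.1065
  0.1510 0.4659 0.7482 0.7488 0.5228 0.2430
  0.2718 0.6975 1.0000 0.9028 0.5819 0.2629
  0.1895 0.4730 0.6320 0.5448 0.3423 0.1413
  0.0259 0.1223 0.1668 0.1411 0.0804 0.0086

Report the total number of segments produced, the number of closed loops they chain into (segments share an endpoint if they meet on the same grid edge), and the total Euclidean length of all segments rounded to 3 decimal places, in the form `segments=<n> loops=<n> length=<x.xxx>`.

cell (0,1): code 0100 → (0.509,2.000)–(1.000,1.156)
cell (0,2): code 1100 → (0.443,3.000)–(0.509,2.000)
cell (0,3): code 1100 → (0.953,4.000)–(0.443,3.000)
cell (0,4): code 1000 → (1.000,4.046)–(0.953,4.000)
cell (1,0): code 0100 → (1.190,1.000)–(2.000,0.560)
cell (1,1): code 1110 → (1.000,1.156)–(1.190,1.000)
cell (1,4): code 1001 → (2.000,4.225)–(1.000,4.046)
cell (2,0): code 0010 → (2.000,0.560)–(2.835,1.000)
cell (2,1): code 0111 → (2.835,1.000)–(3.000,1.233)
cell (2,3): code 1011 → (3.000,3.172)–(2.300,4.000)
cell (2,4): code 0001 → (2.300,4.000)–(2.000,4.225)
cell (3,1): code 0010 → (3.000,1.233)–(3.262,2.000)
cell (3,2): code 0011 → (3.262,2.000)–(3.086,3.000)
cell (3,3): code 0001 → (3.086,3.000)–(3.000,3.172)
total: 14 segments, chained into 1 closed loop(s), length Σ = 10.057583

segments=14 loops=1 length=10.058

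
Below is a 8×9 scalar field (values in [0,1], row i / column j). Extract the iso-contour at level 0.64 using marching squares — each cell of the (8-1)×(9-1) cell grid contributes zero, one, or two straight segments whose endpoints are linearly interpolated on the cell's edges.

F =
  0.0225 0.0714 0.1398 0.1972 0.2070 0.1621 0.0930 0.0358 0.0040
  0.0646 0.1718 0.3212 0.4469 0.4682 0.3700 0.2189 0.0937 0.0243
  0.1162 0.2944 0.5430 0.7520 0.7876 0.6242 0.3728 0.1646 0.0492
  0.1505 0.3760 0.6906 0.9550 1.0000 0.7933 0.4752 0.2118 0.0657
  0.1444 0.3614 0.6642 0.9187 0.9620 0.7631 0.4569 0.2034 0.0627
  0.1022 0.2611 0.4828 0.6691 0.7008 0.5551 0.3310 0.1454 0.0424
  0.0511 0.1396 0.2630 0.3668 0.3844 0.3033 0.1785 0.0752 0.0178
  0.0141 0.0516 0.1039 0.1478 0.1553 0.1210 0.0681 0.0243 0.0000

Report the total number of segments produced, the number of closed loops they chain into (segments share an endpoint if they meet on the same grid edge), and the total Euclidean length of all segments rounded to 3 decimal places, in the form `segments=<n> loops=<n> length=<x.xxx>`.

cell (1,2): code 0100 → (1.633,3.000)–(2.000,2.464)
cell (1,3): code 1100 → (1.538,4.000)–(1.633,3.000)
cell (1,4): code 1000 → (2.000,4.903)–(1.538,4.000)
cell (2,1): code 0100 → (2.657,2.000)–(3.000,1.839)
cell (2,2): code 1110 → (2.000,2.464)–(2.657,2.000)
cell (2,4): code 1101 → (2.093,5.000)–(2.000,4.903)
cell (2,5): code 1000 → (3.000,5.482)–(2.093,5.000)
cell (3,1): code 0110 → (3.000,1.839)–(4.000,1.920)
cell (3,5): code 1001 → (4.000,5.402)–(3.000,5.482)
cell (4,1): code 0010 → (4.000,1.920)–(4.133,2.000)
cell (4,2): code 0111 → (4.133,2.000)–(5.000,2.844)
cell (4,4): code 1011 → (5.000,4.417)–(4.592,5.000)
cell (4,5): code 0001 → (4.592,5.000)–(4.000,5.402)
cell (5,2): code 0010 → (5.000,2.844)–(5.096,3.000)
cell (5,3): code 0011 → (5.096,3.000)–(5.192,4.000)
cell (5,4): code 0001 → (5.192,4.000)–(5.000,4.417)
total: 16 segments, chained into 1 closed loop(s), length Σ = 11.458984

segments=16 loops=1 length=11.459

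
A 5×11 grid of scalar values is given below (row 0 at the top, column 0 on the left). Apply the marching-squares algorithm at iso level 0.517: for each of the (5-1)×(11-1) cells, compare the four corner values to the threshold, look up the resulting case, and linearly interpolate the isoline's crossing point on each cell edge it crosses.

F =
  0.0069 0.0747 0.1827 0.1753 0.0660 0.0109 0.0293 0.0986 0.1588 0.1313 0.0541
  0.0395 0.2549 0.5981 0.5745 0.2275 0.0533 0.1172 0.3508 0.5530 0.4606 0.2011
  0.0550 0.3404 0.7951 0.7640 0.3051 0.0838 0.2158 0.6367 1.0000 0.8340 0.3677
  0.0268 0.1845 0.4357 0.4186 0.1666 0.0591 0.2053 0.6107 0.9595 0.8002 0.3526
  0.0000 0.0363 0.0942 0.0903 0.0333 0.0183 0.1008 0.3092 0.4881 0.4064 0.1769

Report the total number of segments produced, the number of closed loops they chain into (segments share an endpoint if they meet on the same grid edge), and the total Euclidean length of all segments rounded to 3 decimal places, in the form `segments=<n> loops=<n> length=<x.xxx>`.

cell (0,1): code 0100 → (0.805,2.000)–(1.000,1.764)
cell (0,2): code 1100 → (0.856,3.000)–(0.805,2.000)
cell (0,3): code 1000 → (1.000,3.166)–(0.856,3.000)
cell (0,7): code 0100 → (0.909,8.000)–(1.000,7.822)
cell (0,8): code 1000 → (1.000,8.390)–(0.909,8.000)
cell (1,1): code 0110 → (1.000,1.764)–(2.000,1.388)
cell (1,3): code 1001 → (2.000,3.538)–(1.000,3.166)
cell (1,6): code 0100 → (1.581,7.000)–(2.000,6.716)
cell (1,7): code 1110 → (1.000,7.822)–(1.581,7.000)
cell (1,8): code 1101 → (1.151,9.000)–(1.000,8.390)
cell (1,9): code 1000 → (2.000,9.680)–(1.151,9.000)
cell (2,1): code 0010 → (2.000,1.388)–(2.774,2.000)
cell (2,2): code 0011 → (2.774,2.000)–(2.715,3.000)
cell (2,3): code 0001 → (2.715,3.000)–(2.000,3.538)
cell (2,6): code 0110 → (2.000,6.716)–(3.000,6.769)
cell (2,9): code 1001 → (3.000,9.633)–(2.000,9.680)
cell (3,6): code 0010 → (3.000,6.769)–(3.311,7.000)
cell (3,7): code 0011 → (3.311,7.000)–(3.939,8.000)
cell (3,8): code 0011 → (3.939,8.000)–(3.719,9.000)
cell (3,9): code 0001 → (3.719,9.000)–(3.000,9.633)
total: 20 segments, chained into 2 closed loop(s), length Σ = 15.927566

segments=20 loops=2 length=15.928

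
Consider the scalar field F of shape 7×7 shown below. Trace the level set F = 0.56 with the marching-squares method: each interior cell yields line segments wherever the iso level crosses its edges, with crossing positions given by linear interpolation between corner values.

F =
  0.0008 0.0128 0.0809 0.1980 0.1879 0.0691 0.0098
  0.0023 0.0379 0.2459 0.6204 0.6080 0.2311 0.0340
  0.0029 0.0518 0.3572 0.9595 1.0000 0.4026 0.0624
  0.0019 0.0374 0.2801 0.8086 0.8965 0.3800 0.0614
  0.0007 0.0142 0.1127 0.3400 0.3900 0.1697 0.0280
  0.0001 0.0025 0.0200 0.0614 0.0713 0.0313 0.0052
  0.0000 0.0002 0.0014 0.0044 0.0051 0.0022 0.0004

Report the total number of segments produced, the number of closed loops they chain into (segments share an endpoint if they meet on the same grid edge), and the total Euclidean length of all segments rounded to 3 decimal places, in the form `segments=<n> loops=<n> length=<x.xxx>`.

cell (0,2): code 0100 → (0.857,3.000)–(1.000,2.839)
cell (0,3): code 1100 → (0.886,4.000)–(0.857,3.000)
cell (0,4): code 1000 → (1.000,4.127)–(0.886,4.000)
cell (1,2): code 0110 → (1.000,2.839)–(2.000,2.337)
cell (1,4): code 1001 → (2.000,4.737)–(1.000,4.127)
cell (2,2): code 0110 → (2.000,2.337)–(3.000,2.530)
cell (2,4): code 1001 → (3.000,4.652)–(2.000,4.737)
cell (3,2): code 0010 → (3.000,2.530)–(3.531,3.000)
cell (3,3): code 0011 → (3.531,3.000)–(3.664,4.000)
cell (3,4): code 0001 → (3.664,4.000)–(3.000,4.652)
total: 10 segments, chained into 1 closed loop(s), length Σ = 8.347406

segments=10 loops=1 length=8.347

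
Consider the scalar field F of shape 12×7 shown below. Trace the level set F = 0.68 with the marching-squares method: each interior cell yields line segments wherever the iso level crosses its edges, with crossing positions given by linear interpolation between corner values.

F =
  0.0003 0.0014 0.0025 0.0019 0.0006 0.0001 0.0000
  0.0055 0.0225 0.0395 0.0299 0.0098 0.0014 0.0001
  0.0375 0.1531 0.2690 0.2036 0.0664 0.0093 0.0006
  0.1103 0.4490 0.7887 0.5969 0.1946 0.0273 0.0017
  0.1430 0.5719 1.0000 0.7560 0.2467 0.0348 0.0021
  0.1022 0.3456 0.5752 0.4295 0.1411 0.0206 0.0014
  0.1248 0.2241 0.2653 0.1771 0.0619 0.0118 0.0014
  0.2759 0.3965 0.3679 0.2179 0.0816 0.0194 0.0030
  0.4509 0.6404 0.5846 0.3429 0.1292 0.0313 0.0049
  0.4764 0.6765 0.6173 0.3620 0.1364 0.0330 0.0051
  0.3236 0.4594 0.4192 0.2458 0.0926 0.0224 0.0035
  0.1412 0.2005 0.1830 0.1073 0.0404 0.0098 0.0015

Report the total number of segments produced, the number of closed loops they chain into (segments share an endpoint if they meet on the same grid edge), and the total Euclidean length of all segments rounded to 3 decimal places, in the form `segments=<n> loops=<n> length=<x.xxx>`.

segments=8 loops=1 length=5.718

cell (2,1): code 0100 → (2.791,2.000)–(3.000,1.680)
cell (2,2): code 1000 → (3.000,2.567)–(2.791,2.000)
cell (3,1): code 0110 → (3.000,1.680)–(4.000,1.253)
cell (3,2): code 1101 → (3.522,3.000)–(3.000,2.567)
cell (3,3): code 1000 → (4.000,3.149)–(3.522,3.000)
cell (4,1): code 0010 → (4.000,1.253)–(4.753,2.000)
cell (4,2): code 0011 → (4.753,2.000)–(4.233,3.000)
cell (4,3): code 0001 → (4.233,3.000)–(4.000,3.149)
total: 8 segments, chained into 1 closed loop(s), length Σ = 5.718086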